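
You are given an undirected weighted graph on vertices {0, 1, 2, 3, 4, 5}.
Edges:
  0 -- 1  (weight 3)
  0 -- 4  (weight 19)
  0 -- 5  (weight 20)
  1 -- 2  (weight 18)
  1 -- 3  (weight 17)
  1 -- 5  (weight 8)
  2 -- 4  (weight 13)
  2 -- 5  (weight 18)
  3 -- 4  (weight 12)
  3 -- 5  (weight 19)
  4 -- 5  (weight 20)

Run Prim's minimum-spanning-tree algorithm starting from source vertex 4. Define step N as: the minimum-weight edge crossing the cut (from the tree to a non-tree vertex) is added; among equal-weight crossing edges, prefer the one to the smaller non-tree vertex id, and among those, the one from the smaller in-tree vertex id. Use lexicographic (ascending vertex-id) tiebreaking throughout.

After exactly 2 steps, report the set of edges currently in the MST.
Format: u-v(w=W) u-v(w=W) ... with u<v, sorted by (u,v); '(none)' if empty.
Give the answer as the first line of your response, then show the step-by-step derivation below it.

2-4(w=13) 3-4(w=12)

step 1: add edge 3-4 (w=12); MST = {3-4(w=12)}
step 2: add edge 2-4 (w=13); MST = {2-4(w=13) 3-4(w=12)}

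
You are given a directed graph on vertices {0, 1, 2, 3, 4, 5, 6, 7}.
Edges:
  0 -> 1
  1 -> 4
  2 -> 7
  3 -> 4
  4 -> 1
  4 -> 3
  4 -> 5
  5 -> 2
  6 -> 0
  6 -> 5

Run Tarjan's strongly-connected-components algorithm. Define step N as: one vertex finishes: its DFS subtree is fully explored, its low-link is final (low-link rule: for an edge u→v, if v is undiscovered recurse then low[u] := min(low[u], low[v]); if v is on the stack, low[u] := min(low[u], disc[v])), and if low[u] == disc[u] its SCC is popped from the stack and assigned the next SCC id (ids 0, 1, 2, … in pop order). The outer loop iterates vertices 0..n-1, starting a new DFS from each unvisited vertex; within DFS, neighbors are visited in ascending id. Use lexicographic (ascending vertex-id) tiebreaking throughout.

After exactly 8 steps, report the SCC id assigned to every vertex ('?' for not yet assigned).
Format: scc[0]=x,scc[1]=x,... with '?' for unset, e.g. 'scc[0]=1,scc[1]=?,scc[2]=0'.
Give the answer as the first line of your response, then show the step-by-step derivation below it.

scc[0]=4,scc[1]=3,scc[2]=1,scc[3]=3,scc[4]=3,scc[5]=2,scc[6]=5,scc[7]=0

step 1: low=(low[0]=0,low[1]=1,low[2]=?,low[3]=2,low[4]=1,low[5]=?,low[6]=?,low[7]=?); scc=(scc[0]=?,scc[1]=?,scc[2]=?,scc[3]=?,scc[4]=?,scc[5]=?,scc[6]=?,scc[7]=?)
step 2: low=(low[0]=0,low[1]=1,low[2]=5,low[3]=2,low[4]=1,low[5]=4,low[6]=?,low[7]=6); scc=(scc[0]=?,scc[1]=?,scc[2]=?,scc[3]=?,scc[4]=?,scc[5]=?,scc[6]=?,scc[7]=0)
step 3: low=(low[0]=0,low[1]=1,low[2]=5,low[3]=2,low[4]=1,low[5]=4,low[6]=?,low[7]=6); scc=(scc[0]=?,scc[1]=?,scc[2]=1,scc[3]=?,scc[4]=?,scc[5]=?,scc[6]=?,scc[7]=0)
step 4: low=(low[0]=0,low[1]=1,low[2]=5,low[3]=2,low[4]=1,low[5]=4,low[6]=?,low[7]=6); scc=(scc[0]=?,scc[1]=?,scc[2]=1,scc[3]=?,scc[4]=?,scc[5]=2,scc[6]=?,scc[7]=0)
step 5: low=(low[0]=0,low[1]=1,low[2]=5,low[3]=2,low[4]=1,low[5]=4,low[6]=?,low[7]=6); scc=(scc[0]=?,scc[1]=?,scc[2]=1,scc[3]=?,scc[4]=?,scc[5]=2,scc[6]=?,scc[7]=0)
step 6: low=(low[0]=0,low[1]=1,low[2]=5,low[3]=2,low[4]=1,low[5]=4,low[6]=?,low[7]=6); scc=(scc[0]=?,scc[1]=3,scc[2]=1,scc[3]=3,scc[4]=3,scc[5]=2,scc[6]=?,scc[7]=0)
step 7: low=(low[0]=0,low[1]=1,low[2]=5,low[3]=2,low[4]=1,low[5]=4,low[6]=?,low[7]=6); scc=(scc[0]=4,scc[1]=3,scc[2]=1,scc[3]=3,scc[4]=3,scc[5]=2,scc[6]=?,scc[7]=0)
step 8: low=(low[0]=0,low[1]=1,low[2]=5,low[3]=2,low[4]=1,low[5]=4,low[6]=7,low[7]=6); scc=(scc[0]=4,scc[1]=3,scc[2]=1,scc[3]=3,scc[4]=3,scc[5]=2,scc[6]=5,scc[7]=0)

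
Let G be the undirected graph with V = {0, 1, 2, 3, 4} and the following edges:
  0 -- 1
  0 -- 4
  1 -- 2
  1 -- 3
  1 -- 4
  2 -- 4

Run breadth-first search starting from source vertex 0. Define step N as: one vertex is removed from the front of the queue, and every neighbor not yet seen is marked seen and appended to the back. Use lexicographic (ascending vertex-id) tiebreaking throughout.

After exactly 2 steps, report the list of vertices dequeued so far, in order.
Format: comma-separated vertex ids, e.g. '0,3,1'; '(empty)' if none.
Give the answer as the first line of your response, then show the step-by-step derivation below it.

0,1

step 1: dequeue 0; queue=[1,4]; order=0
step 2: dequeue 1; queue=[4,2,3]; order=0,1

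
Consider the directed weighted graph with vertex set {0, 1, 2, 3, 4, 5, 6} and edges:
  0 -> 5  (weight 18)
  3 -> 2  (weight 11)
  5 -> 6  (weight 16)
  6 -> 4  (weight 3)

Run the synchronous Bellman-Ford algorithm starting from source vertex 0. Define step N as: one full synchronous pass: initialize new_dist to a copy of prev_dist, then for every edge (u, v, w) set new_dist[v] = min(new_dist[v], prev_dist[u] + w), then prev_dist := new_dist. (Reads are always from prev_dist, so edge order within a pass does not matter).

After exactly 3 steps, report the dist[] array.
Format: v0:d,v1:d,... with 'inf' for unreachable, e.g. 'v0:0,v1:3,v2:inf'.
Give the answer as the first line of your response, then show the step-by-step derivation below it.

v0:0,v1:inf,v2:inf,v3:inf,v4:37,v5:18,v6:34

step 1: dist = v0:0,v1:inf,v2:inf,v3:inf,v4:inf,v5:18,v6:inf
step 2: dist = v0:0,v1:inf,v2:inf,v3:inf,v4:inf,v5:18,v6:34
step 3: dist = v0:0,v1:inf,v2:inf,v3:inf,v4:37,v5:18,v6:34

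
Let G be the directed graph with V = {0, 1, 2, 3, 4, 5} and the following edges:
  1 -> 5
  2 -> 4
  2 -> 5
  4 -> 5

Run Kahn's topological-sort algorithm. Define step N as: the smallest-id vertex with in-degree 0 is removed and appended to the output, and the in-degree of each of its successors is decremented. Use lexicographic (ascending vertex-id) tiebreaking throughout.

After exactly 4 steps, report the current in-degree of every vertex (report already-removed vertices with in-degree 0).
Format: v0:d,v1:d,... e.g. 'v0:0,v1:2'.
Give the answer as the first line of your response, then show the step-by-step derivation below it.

v0:0,v1:0,v2:0,v3:0,v4:0,v5:1

step 1: output 0; order=[0]; indeg=(0,0,0,0,1,3)
step 2: output 1; order=[0,1]; indeg=(0,0,0,0,1,2)
step 3: output 2; order=[0,1,2]; indeg=(0,0,0,0,0,1)
step 4: output 3; order=[0,1,2,3]; indeg=(0,0,0,0,0,1)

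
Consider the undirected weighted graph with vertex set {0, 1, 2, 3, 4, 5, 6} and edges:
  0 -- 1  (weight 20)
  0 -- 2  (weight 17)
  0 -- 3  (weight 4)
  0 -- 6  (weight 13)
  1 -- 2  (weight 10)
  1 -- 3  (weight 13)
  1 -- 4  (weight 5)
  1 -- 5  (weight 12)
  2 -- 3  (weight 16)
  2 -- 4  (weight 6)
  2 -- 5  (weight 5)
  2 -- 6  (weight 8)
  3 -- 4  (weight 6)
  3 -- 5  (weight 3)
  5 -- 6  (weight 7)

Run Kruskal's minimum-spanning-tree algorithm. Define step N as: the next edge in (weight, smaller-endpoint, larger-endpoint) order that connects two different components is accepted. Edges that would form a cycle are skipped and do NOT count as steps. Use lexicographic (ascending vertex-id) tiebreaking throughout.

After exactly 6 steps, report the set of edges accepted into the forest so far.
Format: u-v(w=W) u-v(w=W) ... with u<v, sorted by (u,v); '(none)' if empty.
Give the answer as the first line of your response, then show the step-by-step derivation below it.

0-3(w=4) 1-4(w=5) 2-4(w=6) 2-5(w=5) 3-5(w=3) 5-6(w=7)

step 1: add edge 3-5 (w=3); MST = {3-5(w=3)}
step 2: add edge 0-3 (w=4); MST = {0-3(w=4) 3-5(w=3)}
step 3: add edge 1-4 (w=5); MST = {0-3(w=4) 1-4(w=5) 3-5(w=3)}
step 4: add edge 2-5 (w=5); MST = {0-3(w=4) 1-4(w=5) 2-5(w=5) 3-5(w=3)}
step 5: add edge 2-4 (w=6); MST = {0-3(w=4) 1-4(w=5) 2-4(w=6) 2-5(w=5) 3-5(w=3)}
step 6: add edge 5-6 (w=7); MST = {0-3(w=4) 1-4(w=5) 2-4(w=6) 2-5(w=5) 3-5(w=3) 5-6(w=7)}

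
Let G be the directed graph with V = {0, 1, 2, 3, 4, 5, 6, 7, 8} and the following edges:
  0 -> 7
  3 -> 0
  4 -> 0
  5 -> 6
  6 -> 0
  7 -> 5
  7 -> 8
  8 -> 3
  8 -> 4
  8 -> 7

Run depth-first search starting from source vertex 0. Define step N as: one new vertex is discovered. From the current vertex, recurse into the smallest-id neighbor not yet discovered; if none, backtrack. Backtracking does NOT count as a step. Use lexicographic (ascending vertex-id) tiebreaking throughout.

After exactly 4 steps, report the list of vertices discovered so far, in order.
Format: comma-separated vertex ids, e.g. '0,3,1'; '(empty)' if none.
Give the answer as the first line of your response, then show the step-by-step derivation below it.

0,7,5,6

step 1: discover 0; path=0; order=0
step 2: discover 7; path=0>7; order=0,7
step 3: discover 5; path=0>7>5; order=0,7,5
step 4: discover 6; path=0>7>5>6; order=0,7,5,6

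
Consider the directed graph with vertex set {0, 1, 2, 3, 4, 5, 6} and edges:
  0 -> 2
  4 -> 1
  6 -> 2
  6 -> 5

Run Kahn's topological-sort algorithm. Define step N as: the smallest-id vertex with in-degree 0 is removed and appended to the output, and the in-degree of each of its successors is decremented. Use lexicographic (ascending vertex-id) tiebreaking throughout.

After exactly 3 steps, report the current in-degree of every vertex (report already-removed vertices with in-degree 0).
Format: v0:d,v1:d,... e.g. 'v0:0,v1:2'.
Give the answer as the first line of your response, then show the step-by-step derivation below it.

v0:0,v1:0,v2:1,v3:0,v4:0,v5:1,v6:0

step 1: output 0; order=[0]; indeg=(0,1,1,0,0,1,0)
step 2: output 3; order=[0,3]; indeg=(0,1,1,0,0,1,0)
step 3: output 4; order=[0,3,4]; indeg=(0,0,1,0,0,1,0)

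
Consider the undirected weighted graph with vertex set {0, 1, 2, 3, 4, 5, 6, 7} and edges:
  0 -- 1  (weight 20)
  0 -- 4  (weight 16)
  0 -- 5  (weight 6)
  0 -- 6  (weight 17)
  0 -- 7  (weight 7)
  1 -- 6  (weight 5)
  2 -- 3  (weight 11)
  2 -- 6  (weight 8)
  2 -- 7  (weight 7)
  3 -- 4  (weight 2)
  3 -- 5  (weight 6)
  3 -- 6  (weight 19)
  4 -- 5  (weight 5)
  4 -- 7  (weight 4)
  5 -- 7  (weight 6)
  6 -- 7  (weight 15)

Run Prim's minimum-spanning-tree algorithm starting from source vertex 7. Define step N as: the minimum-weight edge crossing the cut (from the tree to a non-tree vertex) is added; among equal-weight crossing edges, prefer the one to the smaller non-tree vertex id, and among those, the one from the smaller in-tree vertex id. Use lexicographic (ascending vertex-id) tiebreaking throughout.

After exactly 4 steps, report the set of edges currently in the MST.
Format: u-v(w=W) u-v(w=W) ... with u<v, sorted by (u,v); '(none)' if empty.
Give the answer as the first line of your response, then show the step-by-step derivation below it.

0-5(w=6) 3-4(w=2) 4-5(w=5) 4-7(w=4)

step 1: add edge 4-7 (w=4); MST = {4-7(w=4)}
step 2: add edge 3-4 (w=2); MST = {3-4(w=2) 4-7(w=4)}
step 3: add edge 4-5 (w=5); MST = {3-4(w=2) 4-5(w=5) 4-7(w=4)}
step 4: add edge 0-5 (w=6); MST = {0-5(w=6) 3-4(w=2) 4-5(w=5) 4-7(w=4)}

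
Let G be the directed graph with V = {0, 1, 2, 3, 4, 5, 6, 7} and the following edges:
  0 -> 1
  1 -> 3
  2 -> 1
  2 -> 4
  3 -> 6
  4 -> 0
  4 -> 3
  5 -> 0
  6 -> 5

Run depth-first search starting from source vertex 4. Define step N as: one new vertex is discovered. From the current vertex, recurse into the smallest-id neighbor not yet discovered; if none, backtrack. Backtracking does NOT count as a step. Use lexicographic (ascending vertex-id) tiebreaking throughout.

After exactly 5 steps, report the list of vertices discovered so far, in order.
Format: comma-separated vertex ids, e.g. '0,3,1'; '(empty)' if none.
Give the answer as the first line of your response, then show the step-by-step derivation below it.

4,0,1,3,6

step 1: discover 4; path=4; order=4
step 2: discover 0; path=4>0; order=4,0
step 3: discover 1; path=4>0>1; order=4,0,1
step 4: discover 3; path=4>0>1>3; order=4,0,1,3
step 5: discover 6; path=4>0>1>3>6; order=4,0,1,3,6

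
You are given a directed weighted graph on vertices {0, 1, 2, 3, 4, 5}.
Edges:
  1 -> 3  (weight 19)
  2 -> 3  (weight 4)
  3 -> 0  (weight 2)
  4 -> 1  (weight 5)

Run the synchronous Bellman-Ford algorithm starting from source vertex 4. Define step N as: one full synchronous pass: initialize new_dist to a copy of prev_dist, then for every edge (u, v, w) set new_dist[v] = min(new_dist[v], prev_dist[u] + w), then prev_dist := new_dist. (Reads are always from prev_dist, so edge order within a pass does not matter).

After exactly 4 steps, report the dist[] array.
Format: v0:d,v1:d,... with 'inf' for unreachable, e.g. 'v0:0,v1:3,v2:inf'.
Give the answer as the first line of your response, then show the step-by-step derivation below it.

v0:26,v1:5,v2:inf,v3:24,v4:0,v5:inf

step 1: dist = v0:inf,v1:5,v2:inf,v3:inf,v4:0,v5:inf
step 2: dist = v0:inf,v1:5,v2:inf,v3:24,v4:0,v5:inf
step 3: dist = v0:26,v1:5,v2:inf,v3:24,v4:0,v5:inf
step 4: dist = v0:26,v1:5,v2:inf,v3:24,v4:0,v5:inf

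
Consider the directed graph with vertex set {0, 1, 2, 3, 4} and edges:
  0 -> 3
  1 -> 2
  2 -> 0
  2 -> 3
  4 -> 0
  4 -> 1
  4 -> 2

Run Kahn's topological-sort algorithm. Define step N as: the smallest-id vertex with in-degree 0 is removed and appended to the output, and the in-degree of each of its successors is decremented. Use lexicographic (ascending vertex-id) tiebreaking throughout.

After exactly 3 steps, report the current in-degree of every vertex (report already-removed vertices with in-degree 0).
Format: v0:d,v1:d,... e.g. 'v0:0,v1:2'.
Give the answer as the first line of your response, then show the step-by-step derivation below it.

v0:0,v1:0,v2:0,v3:1,v4:0

step 1: output 4; order=[4]; indeg=(1,0,1,2,0)
step 2: output 1; order=[4,1]; indeg=(1,0,0,2,0)
step 3: output 2; order=[4,1,2]; indeg=(0,0,0,1,0)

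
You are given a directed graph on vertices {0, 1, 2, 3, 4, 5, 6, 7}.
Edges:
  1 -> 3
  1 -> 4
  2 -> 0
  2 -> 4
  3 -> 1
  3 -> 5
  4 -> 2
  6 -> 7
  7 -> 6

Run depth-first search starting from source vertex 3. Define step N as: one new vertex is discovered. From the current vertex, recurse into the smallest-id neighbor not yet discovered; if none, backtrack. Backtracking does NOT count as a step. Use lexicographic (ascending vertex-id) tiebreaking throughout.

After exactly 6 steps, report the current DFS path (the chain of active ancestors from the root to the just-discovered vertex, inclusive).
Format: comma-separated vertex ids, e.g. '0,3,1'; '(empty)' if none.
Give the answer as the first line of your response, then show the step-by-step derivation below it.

3,5

step 1: discover 3; path=3; order=3
step 2: discover 1; path=3>1; order=3,1
step 3: discover 4; path=3>1>4; order=3,1,4
step 4: discover 2; path=3>1>4>2; order=3,1,4,2
step 5: discover 0; path=3>1>4>2>0; order=3,1,4,2,0
step 6: discover 5; path=3>5; order=3,1,4,2,0,5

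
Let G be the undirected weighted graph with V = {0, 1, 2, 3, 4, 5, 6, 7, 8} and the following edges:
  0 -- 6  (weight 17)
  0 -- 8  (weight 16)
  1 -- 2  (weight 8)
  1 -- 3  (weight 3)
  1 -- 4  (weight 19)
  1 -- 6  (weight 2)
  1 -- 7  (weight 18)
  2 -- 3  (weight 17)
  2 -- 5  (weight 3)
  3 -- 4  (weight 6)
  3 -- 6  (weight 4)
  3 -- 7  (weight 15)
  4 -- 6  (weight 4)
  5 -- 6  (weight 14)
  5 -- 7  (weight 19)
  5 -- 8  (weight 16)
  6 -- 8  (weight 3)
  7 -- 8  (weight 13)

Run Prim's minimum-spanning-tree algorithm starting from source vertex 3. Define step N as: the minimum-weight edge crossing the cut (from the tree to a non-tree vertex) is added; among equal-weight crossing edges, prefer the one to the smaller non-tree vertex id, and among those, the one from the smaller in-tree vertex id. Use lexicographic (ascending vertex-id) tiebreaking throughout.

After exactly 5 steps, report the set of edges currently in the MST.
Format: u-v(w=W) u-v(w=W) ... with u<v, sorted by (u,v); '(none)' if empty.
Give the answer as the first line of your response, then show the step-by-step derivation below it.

1-2(w=8) 1-3(w=3) 1-6(w=2) 4-6(w=4) 6-8(w=3)

step 1: add edge 1-3 (w=3); MST = {1-3(w=3)}
step 2: add edge 1-6 (w=2); MST = {1-3(w=3) 1-6(w=2)}
step 3: add edge 6-8 (w=3); MST = {1-3(w=3) 1-6(w=2) 6-8(w=3)}
step 4: add edge 4-6 (w=4); MST = {1-3(w=3) 1-6(w=2) 4-6(w=4) 6-8(w=3)}
step 5: add edge 1-2 (w=8); MST = {1-2(w=8) 1-3(w=3) 1-6(w=2) 4-6(w=4) 6-8(w=3)}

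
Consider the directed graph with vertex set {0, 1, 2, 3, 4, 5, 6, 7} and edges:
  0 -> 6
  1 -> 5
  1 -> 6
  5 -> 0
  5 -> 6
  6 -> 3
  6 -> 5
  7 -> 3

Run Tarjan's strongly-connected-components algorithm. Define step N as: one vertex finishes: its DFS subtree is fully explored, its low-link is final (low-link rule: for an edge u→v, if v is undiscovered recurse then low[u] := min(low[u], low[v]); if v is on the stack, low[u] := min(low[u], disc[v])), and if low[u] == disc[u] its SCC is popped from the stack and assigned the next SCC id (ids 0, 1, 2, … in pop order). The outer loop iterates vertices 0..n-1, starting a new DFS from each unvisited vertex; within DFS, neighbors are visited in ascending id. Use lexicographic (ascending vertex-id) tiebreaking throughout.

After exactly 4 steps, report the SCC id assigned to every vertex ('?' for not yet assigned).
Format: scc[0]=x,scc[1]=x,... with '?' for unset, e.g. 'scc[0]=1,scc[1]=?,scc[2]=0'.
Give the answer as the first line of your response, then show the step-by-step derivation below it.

scc[0]=1,scc[1]=?,scc[2]=?,scc[3]=0,scc[4]=?,scc[5]=1,scc[6]=1,scc[7]=?

step 1: low=(low[0]=0,low[1]=?,low[2]=?,low[3]=2,low[4]=?,low[5]=?,low[6]=1,low[7]=?); scc=(scc[0]=?,scc[1]=?,scc[2]=?,scc[3]=0,scc[4]=?,scc[5]=?,scc[6]=?,scc[7]=?)
step 2: low=(low[0]=0,low[1]=?,low[2]=?,low[3]=2,low[4]=?,low[5]=0,low[6]=1,low[7]=?); scc=(scc[0]=?,scc[1]=?,scc[2]=?,scc[3]=0,scc[4]=?,scc[5]=?,scc[6]=?,scc[7]=?)
step 3: low=(low[0]=0,low[1]=?,low[2]=?,low[3]=2,low[4]=?,low[5]=0,low[6]=0,low[7]=?); scc=(scc[0]=?,scc[1]=?,scc[2]=?,scc[3]=0,scc[4]=?,scc[5]=?,scc[6]=?,scc[7]=?)
step 4: low=(low[0]=0,low[1]=?,low[2]=?,low[3]=2,low[4]=?,low[5]=0,low[6]=0,low[7]=?); scc=(scc[0]=1,scc[1]=?,scc[2]=?,scc[3]=0,scc[4]=?,scc[5]=1,scc[6]=1,scc[7]=?)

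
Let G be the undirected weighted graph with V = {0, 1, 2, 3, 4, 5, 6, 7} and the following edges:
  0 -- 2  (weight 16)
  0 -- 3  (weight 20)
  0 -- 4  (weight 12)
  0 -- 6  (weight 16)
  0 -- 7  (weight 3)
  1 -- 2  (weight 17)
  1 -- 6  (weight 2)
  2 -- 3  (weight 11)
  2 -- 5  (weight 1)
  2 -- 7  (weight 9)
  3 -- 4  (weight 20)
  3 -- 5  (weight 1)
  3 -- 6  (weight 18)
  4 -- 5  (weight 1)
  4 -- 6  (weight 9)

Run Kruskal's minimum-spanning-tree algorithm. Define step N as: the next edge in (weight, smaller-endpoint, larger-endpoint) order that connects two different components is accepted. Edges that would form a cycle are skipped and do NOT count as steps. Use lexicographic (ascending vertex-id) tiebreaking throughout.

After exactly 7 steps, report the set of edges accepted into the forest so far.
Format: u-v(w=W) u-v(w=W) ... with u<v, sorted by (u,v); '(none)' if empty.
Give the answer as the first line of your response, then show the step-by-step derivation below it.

0-7(w=3) 1-6(w=2) 2-5(w=1) 2-7(w=9) 3-5(w=1) 4-5(w=1) 4-6(w=9)

step 1: add edge 2-5 (w=1); MST = {2-5(w=1)}
step 2: add edge 3-5 (w=1); MST = {2-5(w=1) 3-5(w=1)}
step 3: add edge 4-5 (w=1); MST = {2-5(w=1) 3-5(w=1) 4-5(w=1)}
step 4: add edge 1-6 (w=2); MST = {1-6(w=2) 2-5(w=1) 3-5(w=1) 4-5(w=1)}
step 5: add edge 0-7 (w=3); MST = {0-7(w=3) 1-6(w=2) 2-5(w=1) 3-5(w=1) 4-5(w=1)}
step 6: add edge 2-7 (w=9); MST = {0-7(w=3) 1-6(w=2) 2-5(w=1) 2-7(w=9) 3-5(w=1) 4-5(w=1)}
step 7: add edge 4-6 (w=9); MST = {0-7(w=3) 1-6(w=2) 2-5(w=1) 2-7(w=9) 3-5(w=1) 4-5(w=1) 4-6(w=9)}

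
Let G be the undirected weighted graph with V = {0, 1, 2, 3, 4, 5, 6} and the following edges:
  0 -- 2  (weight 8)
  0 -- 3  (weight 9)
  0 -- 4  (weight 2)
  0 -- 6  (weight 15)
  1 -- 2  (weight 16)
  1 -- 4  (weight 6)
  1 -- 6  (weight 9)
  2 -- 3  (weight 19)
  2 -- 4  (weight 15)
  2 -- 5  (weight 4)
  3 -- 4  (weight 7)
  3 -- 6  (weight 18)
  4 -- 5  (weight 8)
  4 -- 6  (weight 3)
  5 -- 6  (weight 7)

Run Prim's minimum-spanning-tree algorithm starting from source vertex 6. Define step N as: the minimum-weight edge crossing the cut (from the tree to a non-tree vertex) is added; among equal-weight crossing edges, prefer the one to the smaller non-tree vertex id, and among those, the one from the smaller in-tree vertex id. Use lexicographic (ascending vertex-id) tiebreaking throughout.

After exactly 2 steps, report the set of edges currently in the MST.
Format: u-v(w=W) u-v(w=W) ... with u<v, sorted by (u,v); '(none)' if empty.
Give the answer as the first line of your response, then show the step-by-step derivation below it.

0-4(w=2) 4-6(w=3)

step 1: add edge 4-6 (w=3); MST = {4-6(w=3)}
step 2: add edge 0-4 (w=2); MST = {0-4(w=2) 4-6(w=3)}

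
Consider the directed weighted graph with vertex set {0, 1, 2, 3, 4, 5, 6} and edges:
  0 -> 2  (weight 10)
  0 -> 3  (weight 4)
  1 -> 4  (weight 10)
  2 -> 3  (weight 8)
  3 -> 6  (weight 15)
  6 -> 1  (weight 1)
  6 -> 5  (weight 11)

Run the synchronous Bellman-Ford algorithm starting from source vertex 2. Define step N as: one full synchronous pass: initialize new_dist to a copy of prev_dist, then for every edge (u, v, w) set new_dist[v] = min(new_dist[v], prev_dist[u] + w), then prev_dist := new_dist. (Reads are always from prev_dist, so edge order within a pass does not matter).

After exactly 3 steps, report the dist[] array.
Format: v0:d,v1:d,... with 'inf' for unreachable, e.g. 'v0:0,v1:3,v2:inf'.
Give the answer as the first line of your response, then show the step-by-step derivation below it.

v0:inf,v1:24,v2:0,v3:8,v4:inf,v5:34,v6:23

step 1: dist = v0:inf,v1:inf,v2:0,v3:8,v4:inf,v5:inf,v6:inf
step 2: dist = v0:inf,v1:inf,v2:0,v3:8,v4:inf,v5:inf,v6:23
step 3: dist = v0:inf,v1:24,v2:0,v3:8,v4:inf,v5:34,v6:23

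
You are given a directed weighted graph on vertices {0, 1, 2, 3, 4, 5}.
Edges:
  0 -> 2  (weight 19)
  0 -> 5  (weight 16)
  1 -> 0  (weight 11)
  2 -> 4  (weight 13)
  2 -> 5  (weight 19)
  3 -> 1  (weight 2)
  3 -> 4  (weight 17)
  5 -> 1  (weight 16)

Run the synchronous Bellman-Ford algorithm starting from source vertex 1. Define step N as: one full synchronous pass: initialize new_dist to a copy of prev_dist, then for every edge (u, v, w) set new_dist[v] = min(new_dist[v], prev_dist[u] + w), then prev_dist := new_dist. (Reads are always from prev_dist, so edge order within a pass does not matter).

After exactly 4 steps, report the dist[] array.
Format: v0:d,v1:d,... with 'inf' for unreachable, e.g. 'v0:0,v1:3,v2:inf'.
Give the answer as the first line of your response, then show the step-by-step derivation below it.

v0:11,v1:0,v2:30,v3:inf,v4:43,v5:27

step 1: dist = v0:11,v1:0,v2:inf,v3:inf,v4:inf,v5:inf
step 2: dist = v0:11,v1:0,v2:30,v3:inf,v4:inf,v5:27
step 3: dist = v0:11,v1:0,v2:30,v3:inf,v4:43,v5:27
step 4: dist = v0:11,v1:0,v2:30,v3:inf,v4:43,v5:27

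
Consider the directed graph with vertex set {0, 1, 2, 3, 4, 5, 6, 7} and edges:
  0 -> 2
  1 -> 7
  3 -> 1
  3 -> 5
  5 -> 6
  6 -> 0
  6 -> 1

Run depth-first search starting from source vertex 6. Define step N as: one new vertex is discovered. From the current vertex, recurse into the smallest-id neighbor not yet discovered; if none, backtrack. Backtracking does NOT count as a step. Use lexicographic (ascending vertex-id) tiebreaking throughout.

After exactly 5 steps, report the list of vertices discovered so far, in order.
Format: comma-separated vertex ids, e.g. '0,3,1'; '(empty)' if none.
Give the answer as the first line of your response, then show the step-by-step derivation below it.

6,0,2,1,7

step 1: discover 6; path=6; order=6
step 2: discover 0; path=6>0; order=6,0
step 3: discover 2; path=6>0>2; order=6,0,2
step 4: discover 1; path=6>1; order=6,0,2,1
step 5: discover 7; path=6>1>7; order=6,0,2,1,7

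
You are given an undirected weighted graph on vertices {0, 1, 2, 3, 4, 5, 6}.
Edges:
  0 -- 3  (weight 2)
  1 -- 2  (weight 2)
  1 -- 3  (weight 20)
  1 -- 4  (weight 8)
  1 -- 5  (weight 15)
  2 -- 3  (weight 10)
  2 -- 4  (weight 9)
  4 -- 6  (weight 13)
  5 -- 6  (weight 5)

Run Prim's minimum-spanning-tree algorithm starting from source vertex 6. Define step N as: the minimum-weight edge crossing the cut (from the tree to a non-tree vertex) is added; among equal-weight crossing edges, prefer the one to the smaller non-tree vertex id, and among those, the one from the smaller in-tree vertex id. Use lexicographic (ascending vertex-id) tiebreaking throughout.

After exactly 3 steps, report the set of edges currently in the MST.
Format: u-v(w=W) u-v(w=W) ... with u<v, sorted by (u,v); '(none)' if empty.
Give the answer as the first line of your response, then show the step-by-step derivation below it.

1-4(w=8) 4-6(w=13) 5-6(w=5)

step 1: add edge 5-6 (w=5); MST = {5-6(w=5)}
step 2: add edge 4-6 (w=13); MST = {4-6(w=13) 5-6(w=5)}
step 3: add edge 1-4 (w=8); MST = {1-4(w=8) 4-6(w=13) 5-6(w=5)}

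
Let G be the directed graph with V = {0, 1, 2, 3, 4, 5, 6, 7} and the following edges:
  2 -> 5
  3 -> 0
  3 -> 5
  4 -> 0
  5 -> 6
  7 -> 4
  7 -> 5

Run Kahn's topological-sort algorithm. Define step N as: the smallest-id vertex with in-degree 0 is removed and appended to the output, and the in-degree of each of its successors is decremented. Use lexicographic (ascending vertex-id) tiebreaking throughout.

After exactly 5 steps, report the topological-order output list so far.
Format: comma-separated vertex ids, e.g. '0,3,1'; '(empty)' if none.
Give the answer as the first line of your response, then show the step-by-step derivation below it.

1,2,3,7,4

step 1: output 1; order=[1]; indeg=(2,0,0,0,1,3,1,0)
step 2: output 2; order=[1,2]; indeg=(2,0,0,0,1,2,1,0)
step 3: output 3; order=[1,2,3]; indeg=(1,0,0,0,1,1,1,0)
step 4: output 7; order=[1,2,3,7]; indeg=(1,0,0,0,0,0,1,0)
step 5: output 4; order=[1,2,3,7,4]; indeg=(0,0,0,0,0,0,1,0)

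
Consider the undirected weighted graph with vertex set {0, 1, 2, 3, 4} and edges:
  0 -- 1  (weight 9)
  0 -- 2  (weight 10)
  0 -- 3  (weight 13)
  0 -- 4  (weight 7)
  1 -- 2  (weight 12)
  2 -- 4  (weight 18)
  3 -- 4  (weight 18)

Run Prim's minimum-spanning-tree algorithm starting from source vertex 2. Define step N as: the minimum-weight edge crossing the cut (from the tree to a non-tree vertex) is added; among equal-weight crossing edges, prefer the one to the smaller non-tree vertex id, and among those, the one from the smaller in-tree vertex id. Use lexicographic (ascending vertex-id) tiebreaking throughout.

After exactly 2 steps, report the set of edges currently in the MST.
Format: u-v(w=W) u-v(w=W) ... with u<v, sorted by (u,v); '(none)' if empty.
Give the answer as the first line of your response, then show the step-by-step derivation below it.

0-2(w=10) 0-4(w=7)

step 1: add edge 0-2 (w=10); MST = {0-2(w=10)}
step 2: add edge 0-4 (w=7); MST = {0-2(w=10) 0-4(w=7)}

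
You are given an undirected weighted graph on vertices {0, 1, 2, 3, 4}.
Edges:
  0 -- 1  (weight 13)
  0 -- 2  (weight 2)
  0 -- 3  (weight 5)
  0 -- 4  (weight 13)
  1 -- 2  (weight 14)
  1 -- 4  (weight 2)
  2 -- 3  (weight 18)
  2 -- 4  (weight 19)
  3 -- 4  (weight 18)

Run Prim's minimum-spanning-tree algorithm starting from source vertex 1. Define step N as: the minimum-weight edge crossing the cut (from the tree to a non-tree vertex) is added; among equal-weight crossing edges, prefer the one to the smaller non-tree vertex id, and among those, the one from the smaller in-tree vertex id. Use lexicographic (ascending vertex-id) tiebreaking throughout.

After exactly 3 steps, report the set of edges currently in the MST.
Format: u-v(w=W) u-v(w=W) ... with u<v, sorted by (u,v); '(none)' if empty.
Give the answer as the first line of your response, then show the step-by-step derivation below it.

0-1(w=13) 0-2(w=2) 1-4(w=2)

step 1: add edge 1-4 (w=2); MST = {1-4(w=2)}
step 2: add edge 0-1 (w=13); MST = {0-1(w=13) 1-4(w=2)}
step 3: add edge 0-2 (w=2); MST = {0-1(w=13) 0-2(w=2) 1-4(w=2)}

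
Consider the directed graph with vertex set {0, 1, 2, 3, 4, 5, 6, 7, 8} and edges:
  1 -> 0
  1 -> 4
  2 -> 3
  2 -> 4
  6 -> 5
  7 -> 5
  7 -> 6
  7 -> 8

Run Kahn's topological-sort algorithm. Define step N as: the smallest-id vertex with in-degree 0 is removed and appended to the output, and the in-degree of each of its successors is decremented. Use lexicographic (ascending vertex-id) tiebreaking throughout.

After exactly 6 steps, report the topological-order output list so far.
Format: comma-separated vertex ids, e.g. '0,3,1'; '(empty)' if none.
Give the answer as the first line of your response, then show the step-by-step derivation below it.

1,0,2,3,4,7

step 1: output 1; order=[1]; indeg=(0,0,0,1,1,2,1,0,1)
step 2: output 0; order=[1,0]; indeg=(0,0,0,1,1,2,1,0,1)
step 3: output 2; order=[1,0,2]; indeg=(0,0,0,0,0,2,1,0,1)
step 4: output 3; order=[1,0,2,3]; indeg=(0,0,0,0,0,2,1,0,1)
step 5: output 4; order=[1,0,2,3,4]; indeg=(0,0,0,0,0,2,1,0,1)
step 6: output 7; order=[1,0,2,3,4,7]; indeg=(0,0,0,0,0,1,0,0,0)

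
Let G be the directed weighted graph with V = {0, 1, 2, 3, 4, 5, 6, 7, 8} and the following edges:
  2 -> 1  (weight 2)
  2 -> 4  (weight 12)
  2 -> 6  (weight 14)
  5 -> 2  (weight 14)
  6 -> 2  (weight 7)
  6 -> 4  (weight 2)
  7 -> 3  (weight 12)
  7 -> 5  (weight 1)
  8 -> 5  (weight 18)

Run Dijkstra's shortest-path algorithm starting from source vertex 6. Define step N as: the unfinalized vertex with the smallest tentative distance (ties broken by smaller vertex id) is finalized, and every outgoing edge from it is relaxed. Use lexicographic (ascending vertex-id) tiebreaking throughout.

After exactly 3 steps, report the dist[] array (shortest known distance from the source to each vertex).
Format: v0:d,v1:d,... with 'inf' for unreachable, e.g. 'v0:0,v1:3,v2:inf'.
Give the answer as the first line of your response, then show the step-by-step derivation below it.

v0:inf,v1:9,v2:7,v3:inf,v4:2,v5:inf,v6:0,v7:inf,v8:inf

step 1: dist = v0:inf,v1:inf,v2:7,v3:inf,v4:2,v5:inf,v6:0,v7:inf,v8:inf
step 2: dist = v0:inf,v1:inf,v2:7,v3:inf,v4:2,v5:inf,v6:0,v7:inf,v8:inf
step 3: dist = v0:inf,v1:9,v2:7,v3:inf,v4:2,v5:inf,v6:0,v7:inf,v8:inf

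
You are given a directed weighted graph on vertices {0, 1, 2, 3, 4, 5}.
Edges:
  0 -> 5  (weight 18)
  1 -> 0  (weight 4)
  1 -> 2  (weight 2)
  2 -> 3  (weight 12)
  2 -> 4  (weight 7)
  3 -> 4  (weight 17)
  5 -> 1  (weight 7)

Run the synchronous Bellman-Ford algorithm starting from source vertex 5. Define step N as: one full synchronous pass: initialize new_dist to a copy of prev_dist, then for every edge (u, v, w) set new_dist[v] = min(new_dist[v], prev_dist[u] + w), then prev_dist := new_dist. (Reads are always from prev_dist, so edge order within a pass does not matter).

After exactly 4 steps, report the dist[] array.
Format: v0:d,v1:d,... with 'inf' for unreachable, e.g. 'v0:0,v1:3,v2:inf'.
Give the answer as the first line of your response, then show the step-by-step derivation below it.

v0:11,v1:7,v2:9,v3:21,v4:16,v5:0

step 1: dist = v0:inf,v1:7,v2:inf,v3:inf,v4:inf,v5:0
step 2: dist = v0:11,v1:7,v2:9,v3:inf,v4:inf,v5:0
step 3: dist = v0:11,v1:7,v2:9,v3:21,v4:16,v5:0
step 4: dist = v0:11,v1:7,v2:9,v3:21,v4:16,v5:0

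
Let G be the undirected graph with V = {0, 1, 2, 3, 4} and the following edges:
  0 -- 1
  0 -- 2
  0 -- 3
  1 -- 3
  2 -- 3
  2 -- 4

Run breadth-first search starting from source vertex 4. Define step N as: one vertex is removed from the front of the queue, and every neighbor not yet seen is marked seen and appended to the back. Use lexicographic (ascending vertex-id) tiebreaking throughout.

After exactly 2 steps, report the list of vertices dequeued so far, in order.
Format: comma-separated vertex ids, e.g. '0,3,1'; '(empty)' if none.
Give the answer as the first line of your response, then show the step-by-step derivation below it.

4,2

step 1: dequeue 4; queue=[2]; order=4
step 2: dequeue 2; queue=[0,3]; order=4,2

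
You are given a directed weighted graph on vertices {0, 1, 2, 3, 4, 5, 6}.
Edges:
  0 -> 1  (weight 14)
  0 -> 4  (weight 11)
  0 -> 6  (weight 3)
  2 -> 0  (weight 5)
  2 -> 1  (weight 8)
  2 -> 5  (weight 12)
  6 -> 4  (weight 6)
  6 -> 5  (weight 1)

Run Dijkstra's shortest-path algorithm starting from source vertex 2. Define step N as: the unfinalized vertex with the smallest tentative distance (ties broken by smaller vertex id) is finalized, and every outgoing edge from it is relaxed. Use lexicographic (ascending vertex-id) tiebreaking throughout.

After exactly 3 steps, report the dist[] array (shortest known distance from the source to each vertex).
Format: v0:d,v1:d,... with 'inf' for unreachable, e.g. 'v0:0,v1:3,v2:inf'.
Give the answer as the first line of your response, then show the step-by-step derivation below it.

v0:5,v1:8,v2:0,v3:inf,v4:16,v5:12,v6:8

step 1: dist = v0:5,v1:8,v2:0,v3:inf,v4:inf,v5:12,v6:inf
step 2: dist = v0:5,v1:8,v2:0,v3:inf,v4:16,v5:12,v6:8
step 3: dist = v0:5,v1:8,v2:0,v3:inf,v4:16,v5:12,v6:8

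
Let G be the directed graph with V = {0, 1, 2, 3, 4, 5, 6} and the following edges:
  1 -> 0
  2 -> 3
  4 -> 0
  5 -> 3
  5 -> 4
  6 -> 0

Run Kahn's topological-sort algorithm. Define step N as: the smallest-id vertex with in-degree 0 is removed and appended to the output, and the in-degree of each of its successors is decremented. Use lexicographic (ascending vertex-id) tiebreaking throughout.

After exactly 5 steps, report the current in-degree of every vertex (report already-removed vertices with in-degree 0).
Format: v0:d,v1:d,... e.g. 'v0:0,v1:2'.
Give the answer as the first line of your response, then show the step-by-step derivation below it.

v0:1,v1:0,v2:0,v3:0,v4:0,v5:0,v6:0

step 1: output 1; order=[1]; indeg=(2,0,0,2,1,0,0)
step 2: output 2; order=[1,2]; indeg=(2,0,0,1,1,0,0)
step 3: output 5; order=[1,2,5]; indeg=(2,0,0,0,0,0,0)
step 4: output 3; order=[1,2,5,3]; indeg=(2,0,0,0,0,0,0)
step 5: output 4; order=[1,2,5,3,4]; indeg=(1,0,0,0,0,0,0)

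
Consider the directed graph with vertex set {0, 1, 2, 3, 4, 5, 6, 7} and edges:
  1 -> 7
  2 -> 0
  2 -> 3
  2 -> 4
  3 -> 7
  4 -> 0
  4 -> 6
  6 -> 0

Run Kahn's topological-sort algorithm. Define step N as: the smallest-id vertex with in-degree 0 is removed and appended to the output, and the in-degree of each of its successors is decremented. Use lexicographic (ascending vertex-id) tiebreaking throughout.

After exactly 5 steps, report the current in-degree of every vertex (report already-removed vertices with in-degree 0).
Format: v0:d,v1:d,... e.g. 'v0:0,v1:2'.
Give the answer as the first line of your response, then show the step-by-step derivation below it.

v0:1,v1:0,v2:0,v3:0,v4:0,v5:0,v6:0,v7:0

step 1: output 1; order=[1]; indeg=(3,0,0,1,1,0,1,1)
step 2: output 2; order=[1,2]; indeg=(2,0,0,0,0,0,1,1)
step 3: output 3; order=[1,2,3]; indeg=(2,0,0,0,0,0,1,0)
step 4: output 4; order=[1,2,3,4]; indeg=(1,0,0,0,0,0,0,0)
step 5: output 5; order=[1,2,3,4,5]; indeg=(1,0,0,0,0,0,0,0)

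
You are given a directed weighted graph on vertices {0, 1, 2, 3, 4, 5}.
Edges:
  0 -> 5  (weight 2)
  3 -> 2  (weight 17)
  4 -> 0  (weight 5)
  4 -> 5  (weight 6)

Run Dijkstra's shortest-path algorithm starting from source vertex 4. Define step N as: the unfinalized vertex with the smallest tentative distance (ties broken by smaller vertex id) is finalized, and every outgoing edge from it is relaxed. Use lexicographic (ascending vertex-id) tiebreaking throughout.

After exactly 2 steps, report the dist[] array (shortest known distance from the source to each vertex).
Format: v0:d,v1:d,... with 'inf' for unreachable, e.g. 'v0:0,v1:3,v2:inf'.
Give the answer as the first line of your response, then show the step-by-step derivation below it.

v0:5,v1:inf,v2:inf,v3:inf,v4:0,v5:6

step 1: dist = v0:5,v1:inf,v2:inf,v3:inf,v4:0,v5:6
step 2: dist = v0:5,v1:inf,v2:inf,v3:inf,v4:0,v5:6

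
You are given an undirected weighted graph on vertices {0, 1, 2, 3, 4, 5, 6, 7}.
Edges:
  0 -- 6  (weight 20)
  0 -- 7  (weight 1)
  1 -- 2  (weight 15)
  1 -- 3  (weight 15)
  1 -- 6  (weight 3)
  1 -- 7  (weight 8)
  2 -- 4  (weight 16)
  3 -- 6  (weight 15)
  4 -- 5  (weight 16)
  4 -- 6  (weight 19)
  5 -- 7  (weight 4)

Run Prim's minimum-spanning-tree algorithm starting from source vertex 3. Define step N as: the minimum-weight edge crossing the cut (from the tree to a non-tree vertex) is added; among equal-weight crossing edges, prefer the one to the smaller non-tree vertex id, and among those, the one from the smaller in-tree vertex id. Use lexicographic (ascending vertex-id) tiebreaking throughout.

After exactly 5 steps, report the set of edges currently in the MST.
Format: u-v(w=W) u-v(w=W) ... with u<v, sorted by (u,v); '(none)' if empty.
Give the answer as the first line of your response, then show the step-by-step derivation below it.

0-7(w=1) 1-3(w=15) 1-6(w=3) 1-7(w=8) 5-7(w=4)

step 1: add edge 1-3 (w=15); MST = {1-3(w=15)}
step 2: add edge 1-6 (w=3); MST = {1-3(w=15) 1-6(w=3)}
step 3: add edge 1-7 (w=8); MST = {1-3(w=15) 1-6(w=3) 1-7(w=8)}
step 4: add edge 0-7 (w=1); MST = {0-7(w=1) 1-3(w=15) 1-6(w=3) 1-7(w=8)}
step 5: add edge 5-7 (w=4); MST = {0-7(w=1) 1-3(w=15) 1-6(w=3) 1-7(w=8) 5-7(w=4)}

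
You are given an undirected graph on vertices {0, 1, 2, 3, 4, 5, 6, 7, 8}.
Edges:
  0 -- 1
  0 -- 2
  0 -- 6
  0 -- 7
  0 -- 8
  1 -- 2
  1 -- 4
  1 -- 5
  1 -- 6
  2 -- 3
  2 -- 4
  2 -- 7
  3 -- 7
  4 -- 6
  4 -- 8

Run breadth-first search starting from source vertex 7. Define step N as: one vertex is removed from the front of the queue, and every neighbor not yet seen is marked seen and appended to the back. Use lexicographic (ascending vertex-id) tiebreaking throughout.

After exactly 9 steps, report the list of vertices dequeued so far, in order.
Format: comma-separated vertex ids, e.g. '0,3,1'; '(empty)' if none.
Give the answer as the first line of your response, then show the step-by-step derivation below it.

7,0,2,3,1,6,8,4,5

step 1: dequeue 7; queue=[0,2,3]; order=7
step 2: dequeue 0; queue=[2,3,1,6,8]; order=7,0
step 3: dequeue 2; queue=[3,1,6,8,4]; order=7,0,2
step 4: dequeue 3; queue=[1,6,8,4]; order=7,0,2,3
step 5: dequeue 1; queue=[6,8,4,5]; order=7,0,2,3,1
step 6: dequeue 6; queue=[8,4,5]; order=7,0,2,3,1,6
step 7: dequeue 8; queue=[4,5]; order=7,0,2,3,1,6,8
step 8: dequeue 4; queue=[5]; order=7,0,2,3,1,6,8,4
step 9: dequeue 5; queue=[(empty)]; order=7,0,2,3,1,6,8,4,5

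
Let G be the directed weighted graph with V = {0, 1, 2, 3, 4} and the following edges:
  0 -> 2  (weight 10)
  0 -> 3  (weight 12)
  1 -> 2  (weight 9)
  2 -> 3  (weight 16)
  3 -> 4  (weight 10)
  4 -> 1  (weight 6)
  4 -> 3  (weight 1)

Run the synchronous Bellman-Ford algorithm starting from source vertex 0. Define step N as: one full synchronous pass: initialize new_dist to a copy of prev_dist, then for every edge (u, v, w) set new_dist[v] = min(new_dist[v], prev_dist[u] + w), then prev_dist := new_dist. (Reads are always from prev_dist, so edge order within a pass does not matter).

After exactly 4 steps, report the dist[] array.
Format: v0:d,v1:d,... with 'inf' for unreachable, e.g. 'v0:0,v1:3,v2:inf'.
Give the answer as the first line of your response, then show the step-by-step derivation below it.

v0:0,v1:28,v2:10,v3:12,v4:22

step 1: dist = v0:0,v1:inf,v2:10,v3:12,v4:inf
step 2: dist = v0:0,v1:inf,v2:10,v3:12,v4:22
step 3: dist = v0:0,v1:28,v2:10,v3:12,v4:22
step 4: dist = v0:0,v1:28,v2:10,v3:12,v4:22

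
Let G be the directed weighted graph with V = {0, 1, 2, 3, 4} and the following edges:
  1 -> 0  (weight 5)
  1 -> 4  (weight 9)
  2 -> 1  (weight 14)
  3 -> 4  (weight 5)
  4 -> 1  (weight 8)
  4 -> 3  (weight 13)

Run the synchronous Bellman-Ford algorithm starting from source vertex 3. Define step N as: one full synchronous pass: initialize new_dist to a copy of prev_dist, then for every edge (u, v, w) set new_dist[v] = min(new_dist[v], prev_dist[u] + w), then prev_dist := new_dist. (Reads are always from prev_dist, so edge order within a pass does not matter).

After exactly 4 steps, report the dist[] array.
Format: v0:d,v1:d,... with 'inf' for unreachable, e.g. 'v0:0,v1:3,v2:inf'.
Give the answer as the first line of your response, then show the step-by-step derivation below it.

v0:18,v1:13,v2:inf,v3:0,v4:5

step 1: dist = v0:inf,v1:inf,v2:inf,v3:0,v4:5
step 2: dist = v0:inf,v1:13,v2:inf,v3:0,v4:5
step 3: dist = v0:18,v1:13,v2:inf,v3:0,v4:5
step 4: dist = v0:18,v1:13,v2:inf,v3:0,v4:5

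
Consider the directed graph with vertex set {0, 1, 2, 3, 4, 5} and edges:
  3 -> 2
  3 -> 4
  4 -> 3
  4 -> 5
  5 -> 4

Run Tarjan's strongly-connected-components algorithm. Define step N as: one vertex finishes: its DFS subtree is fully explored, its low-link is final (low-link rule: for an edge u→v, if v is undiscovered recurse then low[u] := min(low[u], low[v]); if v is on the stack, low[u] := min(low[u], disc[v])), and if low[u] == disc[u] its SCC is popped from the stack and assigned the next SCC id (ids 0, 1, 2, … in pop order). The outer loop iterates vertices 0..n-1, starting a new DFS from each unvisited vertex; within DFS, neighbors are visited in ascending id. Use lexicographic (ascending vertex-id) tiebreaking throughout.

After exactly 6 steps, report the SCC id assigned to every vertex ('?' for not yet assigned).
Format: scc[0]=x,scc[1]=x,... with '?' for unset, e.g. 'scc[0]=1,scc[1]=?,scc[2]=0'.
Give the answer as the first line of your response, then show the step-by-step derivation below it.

scc[0]=0,scc[1]=1,scc[2]=2,scc[3]=3,scc[4]=3,scc[5]=3

step 1: low=(low[0]=0,low[1]=?,low[2]=?,low[3]=?,low[4]=?,low[5]=?); scc=(scc[0]=0,scc[1]=?,scc[2]=?,scc[3]=?,scc[4]=?,scc[5]=?)
step 2: low=(low[0]=0,low[1]=1,low[2]=?,low[3]=?,low[4]=?,low[5]=?); scc=(scc[0]=0,scc[1]=1,scc[2]=?,scc[3]=?,scc[4]=?,scc[5]=?)
step 3: low=(low[0]=0,low[1]=1,low[2]=2,low[3]=?,low[4]=?,low[5]=?); scc=(scc[0]=0,scc[1]=1,scc[2]=2,scc[3]=?,scc[4]=?,scc[5]=?)
step 4: low=(low[0]=0,low[1]=1,low[2]=2,low[3]=3,low[4]=3,low[5]=4); scc=(scc[0]=0,scc[1]=1,scc[2]=2,scc[3]=?,scc[4]=?,scc[5]=?)
step 5: low=(low[0]=0,low[1]=1,low[2]=2,low[3]=3,low[4]=3,low[5]=4); scc=(scc[0]=0,scc[1]=1,scc[2]=2,scc[3]=?,scc[4]=?,scc[5]=?)
step 6: low=(low[0]=0,low[1]=1,low[2]=2,low[3]=3,low[4]=3,low[5]=4); scc=(scc[0]=0,scc[1]=1,scc[2]=2,scc[3]=3,scc[4]=3,scc[5]=3)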